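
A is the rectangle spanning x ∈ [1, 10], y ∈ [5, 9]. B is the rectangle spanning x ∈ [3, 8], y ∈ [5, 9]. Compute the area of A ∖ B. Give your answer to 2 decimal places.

16.00

|A∩B|: x∈[3,8], y∈[5,9] → 5·4 = 20.
|A| = 36.
|A ∖ B| = |A| − |A∩B| = 36 − 20 = 16.00.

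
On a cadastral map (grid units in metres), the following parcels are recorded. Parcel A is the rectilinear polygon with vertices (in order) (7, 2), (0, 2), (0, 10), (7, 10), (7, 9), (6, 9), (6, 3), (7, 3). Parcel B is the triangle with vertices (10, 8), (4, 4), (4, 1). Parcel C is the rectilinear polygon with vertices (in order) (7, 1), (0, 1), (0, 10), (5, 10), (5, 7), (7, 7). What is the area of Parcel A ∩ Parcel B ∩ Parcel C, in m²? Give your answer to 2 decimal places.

4.57

The intersection is the polygon with vertices (4,4), (6,5.333), (6,3.333), (4.857,2), (4,2).
By the shoelace formula its area is 4.57.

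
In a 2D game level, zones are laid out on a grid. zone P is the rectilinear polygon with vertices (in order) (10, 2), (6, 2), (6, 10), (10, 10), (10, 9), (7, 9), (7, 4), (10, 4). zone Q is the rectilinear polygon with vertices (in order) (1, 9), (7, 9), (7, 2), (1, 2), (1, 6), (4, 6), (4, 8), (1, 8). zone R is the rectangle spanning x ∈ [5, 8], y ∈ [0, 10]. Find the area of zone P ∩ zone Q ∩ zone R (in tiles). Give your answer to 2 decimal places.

The intersection is the polygon with vertices (6,9), (7,9), (7,4), (7,2), (6,2).
By the shoelace formula its area is 7.00.

7.00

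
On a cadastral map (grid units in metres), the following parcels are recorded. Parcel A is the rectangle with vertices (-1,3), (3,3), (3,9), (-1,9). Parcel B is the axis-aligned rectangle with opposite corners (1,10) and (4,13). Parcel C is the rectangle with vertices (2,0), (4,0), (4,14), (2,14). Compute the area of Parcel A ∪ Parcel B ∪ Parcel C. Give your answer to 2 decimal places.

49.00

By inclusion–exclusion:
Individual areas: |Parcel A| = 24, |Parcel B| = 9, |Parcel C| = 28.
|Parcel A∩Parcel B| = 0 (no overlap).
|Parcel A∩Parcel C|: x∈[2,3], y∈[3,9] → 1·6 = 6.
|Parcel B∩Parcel C|: x∈[2,4], y∈[10,13] → 2·3 = 6.
|Parcel A∩Parcel B∩Parcel C| = 0.
|Parcel A ∪ Parcel B ∪ Parcel C| = 61 − 12 + 0 = 49.00.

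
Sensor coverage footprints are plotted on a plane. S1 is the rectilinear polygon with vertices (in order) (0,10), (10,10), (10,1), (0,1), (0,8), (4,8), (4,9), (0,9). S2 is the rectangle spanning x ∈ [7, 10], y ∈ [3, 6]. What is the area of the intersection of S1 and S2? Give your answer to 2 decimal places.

The intersection is the polygon with vertices (10,3), (7,3), (7,6), (10,6).
By the shoelace formula its area is 9.00.

9.00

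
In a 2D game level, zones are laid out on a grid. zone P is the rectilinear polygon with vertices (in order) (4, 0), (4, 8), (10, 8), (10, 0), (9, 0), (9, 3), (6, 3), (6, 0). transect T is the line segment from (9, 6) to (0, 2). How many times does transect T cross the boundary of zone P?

1

The segment meets the boundary at (4,3.778).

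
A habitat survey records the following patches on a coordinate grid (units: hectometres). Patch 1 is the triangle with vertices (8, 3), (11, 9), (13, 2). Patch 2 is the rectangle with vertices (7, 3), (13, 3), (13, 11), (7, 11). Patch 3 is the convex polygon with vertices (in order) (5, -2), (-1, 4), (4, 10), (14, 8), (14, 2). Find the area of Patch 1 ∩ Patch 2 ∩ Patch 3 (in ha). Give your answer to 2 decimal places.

The intersection is the polygon with vertices (12.714,3), (8,3), (10.818,8.636), (11.121,8.576).
By the shoelace formula its area is 14.08.

14.08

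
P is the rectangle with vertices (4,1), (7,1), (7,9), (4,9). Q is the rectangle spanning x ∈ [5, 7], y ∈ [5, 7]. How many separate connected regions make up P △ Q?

P △ Q is a single connected region.

1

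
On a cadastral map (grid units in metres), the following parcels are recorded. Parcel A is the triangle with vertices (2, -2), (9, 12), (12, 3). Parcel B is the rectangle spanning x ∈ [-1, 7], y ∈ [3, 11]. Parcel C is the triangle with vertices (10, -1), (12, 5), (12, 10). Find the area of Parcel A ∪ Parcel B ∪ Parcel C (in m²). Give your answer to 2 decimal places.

By inclusion–exclusion:
Individual areas: |Parcel A| = 52.5, |Parcel B| = 64, |Parcel C| = 5.
|Parcel A∩Parcel B| = 6.25.
|Parcel A∩Parcel C| = 1.551.
|Parcel B∩Parcel C| = 0.
|Parcel A∩Parcel B∩Parcel C| = 0.
|Parcel A ∪ Parcel B ∪ Parcel C| = 121.5 − 7.801 + 0 = 113.70.

113.70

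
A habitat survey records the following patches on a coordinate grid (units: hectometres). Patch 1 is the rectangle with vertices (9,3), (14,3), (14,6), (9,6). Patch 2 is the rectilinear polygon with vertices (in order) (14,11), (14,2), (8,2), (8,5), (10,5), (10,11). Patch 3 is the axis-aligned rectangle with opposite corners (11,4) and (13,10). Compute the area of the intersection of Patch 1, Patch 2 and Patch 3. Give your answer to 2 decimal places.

4.00

The intersection is the polygon with vertices (13,6), (13,4), (11,4), (11,6).
By the shoelace formula its area is 4.00.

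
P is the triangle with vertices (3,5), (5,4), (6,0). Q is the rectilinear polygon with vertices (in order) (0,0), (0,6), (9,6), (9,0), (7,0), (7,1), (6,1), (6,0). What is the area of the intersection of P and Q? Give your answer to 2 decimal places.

The intersection is the polygon with vertices (5,4), (6,0), (3,5).
By the shoelace formula its area is 3.50.

3.50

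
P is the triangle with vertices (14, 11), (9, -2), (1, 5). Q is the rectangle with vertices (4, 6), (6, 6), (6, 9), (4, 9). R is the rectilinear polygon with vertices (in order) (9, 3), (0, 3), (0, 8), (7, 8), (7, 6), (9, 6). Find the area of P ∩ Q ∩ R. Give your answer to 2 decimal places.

The intersection is the polygon with vertices (6,6), (4,6), (4,6.385), (6,7.308).
By the shoelace formula its area is 1.69.

1.69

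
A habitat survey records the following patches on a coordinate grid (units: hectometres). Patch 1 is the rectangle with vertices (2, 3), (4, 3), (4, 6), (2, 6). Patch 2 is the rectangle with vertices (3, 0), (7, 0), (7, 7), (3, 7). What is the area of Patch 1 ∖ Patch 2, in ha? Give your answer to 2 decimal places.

3.00

|Patch 1∩Patch 2|: x∈[3,4], y∈[3,6] → 1·3 = 3.
|Patch 1| = 6.
|Patch 1 ∖ Patch 2| = |Patch 1| − |Patch 1∩Patch 2| = 6 − 3 = 3.00.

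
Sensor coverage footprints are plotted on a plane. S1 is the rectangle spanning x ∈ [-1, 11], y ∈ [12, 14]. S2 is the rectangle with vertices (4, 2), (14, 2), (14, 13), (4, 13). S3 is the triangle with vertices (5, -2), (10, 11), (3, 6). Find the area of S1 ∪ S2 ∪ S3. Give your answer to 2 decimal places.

By inclusion–exclusion:
Individual areas: |S1| = 24, |S2| = 110, |S3| = 33.
|S1∩S2|: x∈[4,11], y∈[12,13] → 7·1 = 7.
|S1∩S3| = 0.
|S2∩S3| = 25.5659.
|S1∩S2∩S3| = 0.
|S1 ∪ S2 ∪ S3| = 167 − 32.5659 + 0 = 134.43.

134.43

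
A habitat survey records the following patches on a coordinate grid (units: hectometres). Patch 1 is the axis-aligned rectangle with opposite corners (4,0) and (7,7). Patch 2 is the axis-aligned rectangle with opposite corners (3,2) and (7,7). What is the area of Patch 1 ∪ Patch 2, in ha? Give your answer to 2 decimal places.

By inclusion–exclusion:
Individual areas: |Patch 1| = 21, |Patch 2| = 20.
|Patch 1∩Patch 2|: x∈[4,7], y∈[2,7] → 3·5 = 15.
|Patch 1 ∪ Patch 2| = 41 − 15 = 26.00.

26.00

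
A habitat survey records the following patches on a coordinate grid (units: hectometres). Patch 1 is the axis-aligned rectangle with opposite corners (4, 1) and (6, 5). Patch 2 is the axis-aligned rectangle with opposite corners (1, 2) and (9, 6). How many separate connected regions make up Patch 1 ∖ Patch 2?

Patch 1 ∖ Patch 2 is a single connected region.

1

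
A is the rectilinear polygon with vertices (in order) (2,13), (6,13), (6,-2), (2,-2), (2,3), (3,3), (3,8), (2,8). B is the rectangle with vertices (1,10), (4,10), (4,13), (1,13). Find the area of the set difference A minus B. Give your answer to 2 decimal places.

|A| = 55, |A∩B| = 6.
|A ∖ B| = |A| − |A∩B| = 55 − 6 = 49.00.

49.00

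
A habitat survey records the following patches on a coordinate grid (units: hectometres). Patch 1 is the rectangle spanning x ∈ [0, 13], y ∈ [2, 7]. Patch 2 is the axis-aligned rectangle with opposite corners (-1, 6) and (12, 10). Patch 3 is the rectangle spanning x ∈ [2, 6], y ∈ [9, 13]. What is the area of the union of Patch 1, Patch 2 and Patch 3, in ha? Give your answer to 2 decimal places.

By inclusion–exclusion:
Individual areas: |Patch 1| = 65, |Patch 2| = 52, |Patch 3| = 16.
|Patch 1∩Patch 2|: x∈[0,12], y∈[6,7] → 12·1 = 12.
|Patch 1∩Patch 3| = 0 (no overlap).
|Patch 2∩Patch 3|: x∈[2,6], y∈[9,10] → 4·1 = 4.
|Patch 1∩Patch 2∩Patch 3| = 0.
|Patch 1 ∪ Patch 2 ∪ Patch 3| = 133 − 16 + 0 = 117.00.

117.00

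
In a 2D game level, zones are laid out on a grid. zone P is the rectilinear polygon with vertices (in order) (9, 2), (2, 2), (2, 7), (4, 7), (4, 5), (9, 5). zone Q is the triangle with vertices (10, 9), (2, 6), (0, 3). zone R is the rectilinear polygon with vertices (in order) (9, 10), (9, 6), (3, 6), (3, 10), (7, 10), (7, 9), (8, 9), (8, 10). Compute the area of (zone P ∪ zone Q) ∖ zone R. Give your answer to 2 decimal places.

|zone P ∪ zone Q| = 30.85.
|(zone P ∪ zone Q) ∩ zone R| = 4.6375.
|(zone P ∪ zone Q) ∖ zone R| = 30.85 − 4.6375 = 26.21.

26.21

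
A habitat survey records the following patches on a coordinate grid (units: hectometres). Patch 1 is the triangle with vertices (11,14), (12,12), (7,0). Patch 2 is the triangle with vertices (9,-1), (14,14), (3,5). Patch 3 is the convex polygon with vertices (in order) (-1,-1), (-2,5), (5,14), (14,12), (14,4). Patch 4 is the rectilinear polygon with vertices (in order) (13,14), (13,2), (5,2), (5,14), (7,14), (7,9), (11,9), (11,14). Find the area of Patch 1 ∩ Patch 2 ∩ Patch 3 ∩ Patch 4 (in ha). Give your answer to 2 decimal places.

6.17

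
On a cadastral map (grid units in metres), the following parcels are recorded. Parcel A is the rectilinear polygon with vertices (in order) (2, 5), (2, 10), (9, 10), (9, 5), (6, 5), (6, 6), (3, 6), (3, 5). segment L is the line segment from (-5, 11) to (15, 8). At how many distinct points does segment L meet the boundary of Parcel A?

The segment meets the boundary at (9,8.9), (2,9.95).

2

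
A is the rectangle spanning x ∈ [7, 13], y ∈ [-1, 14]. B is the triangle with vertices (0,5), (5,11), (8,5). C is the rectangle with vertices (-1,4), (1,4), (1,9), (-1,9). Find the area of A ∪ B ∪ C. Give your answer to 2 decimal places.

By inclusion–exclusion:
Individual areas: |A| = 90, |B| = 24, |C| = 10.
|A∩B| = 1.
|A∩C| = 0 (no overlap).
|B∩C| = 0.6.
|A∩B∩C| = 0.
|A ∪ B ∪ C| = 124 − 1.6 + 0 = 122.40.

122.40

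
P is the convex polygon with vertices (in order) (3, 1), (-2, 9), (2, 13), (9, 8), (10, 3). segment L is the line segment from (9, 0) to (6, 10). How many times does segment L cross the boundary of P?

The segment meets the boundary at (8.25,2.5).

1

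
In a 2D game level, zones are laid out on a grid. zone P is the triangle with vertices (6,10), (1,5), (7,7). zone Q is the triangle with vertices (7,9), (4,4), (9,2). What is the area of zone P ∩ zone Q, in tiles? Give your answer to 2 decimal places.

1.07

The intersection is the polygon with vertices (7,7), (5.5,6.5), (6.571,8.286).
By the shoelace formula its area is 1.07.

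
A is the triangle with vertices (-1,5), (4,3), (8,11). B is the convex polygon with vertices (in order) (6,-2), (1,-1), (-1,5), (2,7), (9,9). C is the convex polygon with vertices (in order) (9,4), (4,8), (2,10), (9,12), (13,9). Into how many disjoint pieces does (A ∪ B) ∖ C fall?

(A ∪ B) ∖ C is a single connected region.

1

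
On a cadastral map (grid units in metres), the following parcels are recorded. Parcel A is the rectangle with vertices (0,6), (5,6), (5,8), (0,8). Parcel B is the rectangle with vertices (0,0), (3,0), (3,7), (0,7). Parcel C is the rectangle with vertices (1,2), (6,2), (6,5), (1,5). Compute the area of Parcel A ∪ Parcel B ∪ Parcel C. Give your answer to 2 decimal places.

By inclusion–exclusion:
Individual areas: |Parcel A| = 10, |Parcel B| = 21, |Parcel C| = 15.
|Parcel A∩Parcel B|: x∈[0,3], y∈[6,7] → 3·1 = 3.
|Parcel A∩Parcel C| = 0 (no overlap).
|Parcel B∩Parcel C|: x∈[1,3], y∈[2,5] → 2·3 = 6.
|Parcel A∩Parcel B∩Parcel C| = 0.
|Parcel A ∪ Parcel B ∪ Parcel C| = 46 − 9 + 0 = 37.00.

37.00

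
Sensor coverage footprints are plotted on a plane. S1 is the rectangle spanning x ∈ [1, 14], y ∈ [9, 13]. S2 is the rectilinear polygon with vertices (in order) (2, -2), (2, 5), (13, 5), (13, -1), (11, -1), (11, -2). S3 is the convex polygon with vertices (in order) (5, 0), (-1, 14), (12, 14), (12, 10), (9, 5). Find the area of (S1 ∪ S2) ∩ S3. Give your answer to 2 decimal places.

59.03

|S1 ∪ S2| = 127.
|(S1 ∪ S2) ∩ S3| = 59.03.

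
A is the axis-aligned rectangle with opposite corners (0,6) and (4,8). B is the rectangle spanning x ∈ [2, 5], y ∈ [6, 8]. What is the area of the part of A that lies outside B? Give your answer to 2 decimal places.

4.00

|A∩B|: x∈[2,4], y∈[6,8] → 2·2 = 4.
|A| = 8.
|A ∖ B| = |A| − |A∩B| = 8 − 4 = 4.00.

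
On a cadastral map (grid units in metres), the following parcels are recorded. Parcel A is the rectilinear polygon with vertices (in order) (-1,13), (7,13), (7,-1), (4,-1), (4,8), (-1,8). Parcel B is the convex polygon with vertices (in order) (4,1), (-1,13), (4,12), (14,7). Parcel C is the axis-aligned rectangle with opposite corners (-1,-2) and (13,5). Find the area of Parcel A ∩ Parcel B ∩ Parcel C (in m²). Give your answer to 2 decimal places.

9.30

The intersection is the polygon with vertices (4,1), (4,5), (7,5), (7,2.8).
By the shoelace formula its area is 9.30.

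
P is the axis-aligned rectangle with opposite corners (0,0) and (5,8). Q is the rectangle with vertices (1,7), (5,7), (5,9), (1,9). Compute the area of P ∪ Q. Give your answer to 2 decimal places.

44.00

By inclusion–exclusion:
Individual areas: |P| = 40, |Q| = 8.
|P∩Q|: x∈[1,5], y∈[7,8] → 4·1 = 4.
|P ∪ Q| = 48 − 4 = 44.00.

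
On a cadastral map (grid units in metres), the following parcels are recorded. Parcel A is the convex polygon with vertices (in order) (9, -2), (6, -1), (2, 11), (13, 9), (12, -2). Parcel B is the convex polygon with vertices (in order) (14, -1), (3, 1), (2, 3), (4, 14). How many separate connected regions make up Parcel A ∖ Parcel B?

3

Parcel A ∖ Parcel B splits into 3 disjoint pieces (area 10.4131, area 1.8673, area 24.5152).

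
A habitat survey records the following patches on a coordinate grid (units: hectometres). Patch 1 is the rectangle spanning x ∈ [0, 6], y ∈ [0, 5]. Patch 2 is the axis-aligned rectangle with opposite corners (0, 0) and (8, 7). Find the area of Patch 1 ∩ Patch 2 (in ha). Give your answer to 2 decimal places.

30.00

|Patch 1∩Patch 2|: x∈[0,6], y∈[0,5] → 6·5 = 30.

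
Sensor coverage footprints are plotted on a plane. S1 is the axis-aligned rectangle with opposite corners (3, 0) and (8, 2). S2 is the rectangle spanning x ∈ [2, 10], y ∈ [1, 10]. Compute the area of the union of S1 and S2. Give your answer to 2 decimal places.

77.00

By inclusion–exclusion:
Individual areas: |S1| = 10, |S2| = 72.
|S1∩S2|: x∈[3,8], y∈[1,2] → 5·1 = 5.
|S1 ∪ S2| = 82 − 5 = 77.00.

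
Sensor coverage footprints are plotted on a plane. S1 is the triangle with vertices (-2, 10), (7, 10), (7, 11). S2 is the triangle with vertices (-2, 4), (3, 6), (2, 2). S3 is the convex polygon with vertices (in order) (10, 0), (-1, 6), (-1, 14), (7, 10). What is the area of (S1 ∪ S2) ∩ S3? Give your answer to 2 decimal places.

5.62

|S1 ∪ S2| = 13.5.
|(S1 ∪ S2) ∩ S3| = 5.62.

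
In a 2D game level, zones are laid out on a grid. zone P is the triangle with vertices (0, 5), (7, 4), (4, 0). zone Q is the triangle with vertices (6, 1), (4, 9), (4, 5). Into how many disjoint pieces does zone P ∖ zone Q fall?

2

zone P ∖ zone Q splits into 2 disjoint pieces (area 12.5192, area 1.7581).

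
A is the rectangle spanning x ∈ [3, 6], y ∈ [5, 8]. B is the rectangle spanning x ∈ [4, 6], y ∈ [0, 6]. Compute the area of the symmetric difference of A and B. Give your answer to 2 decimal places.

|A∩B|: x∈[4,6], y∈[5,6] → 2·1 = 2.
|A △ B| = |A| + |B| − 2·|A∩B| = 9 + 12 − 4 = 17.00.

17.00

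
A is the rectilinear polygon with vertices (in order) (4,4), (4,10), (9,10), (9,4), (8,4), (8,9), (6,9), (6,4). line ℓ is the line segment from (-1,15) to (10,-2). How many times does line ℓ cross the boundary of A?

2

The segment meets the boundary at (6,4.182), (4,7.273).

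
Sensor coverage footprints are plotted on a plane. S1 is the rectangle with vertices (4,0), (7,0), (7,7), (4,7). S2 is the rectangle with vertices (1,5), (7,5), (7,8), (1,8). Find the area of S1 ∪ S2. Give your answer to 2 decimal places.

33.00

By inclusion–exclusion:
Individual areas: |S1| = 21, |S2| = 18.
|S1∩S2|: x∈[4,7], y∈[5,7] → 3·2 = 6.
|S1 ∪ S2| = 39 − 6 = 33.00.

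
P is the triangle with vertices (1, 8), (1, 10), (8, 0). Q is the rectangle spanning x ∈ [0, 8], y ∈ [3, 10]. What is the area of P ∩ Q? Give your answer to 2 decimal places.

6.21

The intersection is the polygon with vertices (1,10), (5.9,3), (5.375,3), (1,8).
By the shoelace formula its area is 6.21.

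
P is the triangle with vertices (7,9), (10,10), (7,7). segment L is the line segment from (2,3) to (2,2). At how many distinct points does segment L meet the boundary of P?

The segment lies entirely outside P and never meets its boundary.

0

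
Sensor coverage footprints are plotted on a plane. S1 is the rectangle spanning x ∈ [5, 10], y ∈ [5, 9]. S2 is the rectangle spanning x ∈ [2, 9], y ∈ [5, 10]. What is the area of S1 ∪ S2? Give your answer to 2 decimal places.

39.00

By inclusion–exclusion:
Individual areas: |S1| = 20, |S2| = 35.
|S1∩S2|: x∈[5,9], y∈[5,9] → 4·4 = 16.
|S1 ∪ S2| = 55 − 16 = 39.00.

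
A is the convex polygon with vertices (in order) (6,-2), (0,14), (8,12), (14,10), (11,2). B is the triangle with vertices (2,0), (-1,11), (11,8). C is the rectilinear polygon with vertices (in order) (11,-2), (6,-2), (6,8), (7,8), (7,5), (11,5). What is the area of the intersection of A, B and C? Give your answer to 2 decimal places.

The intersection is the polygon with vertices (6,3.556), (6,8), (7,8), (7,5), (7.625,5).
By the shoelace formula its area is 4.17.

4.17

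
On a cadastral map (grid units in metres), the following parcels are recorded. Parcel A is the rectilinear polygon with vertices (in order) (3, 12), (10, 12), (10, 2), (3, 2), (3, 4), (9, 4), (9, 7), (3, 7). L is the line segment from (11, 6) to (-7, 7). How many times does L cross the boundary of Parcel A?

2

The segment meets the boundary at (9,6.111), (10,6.056).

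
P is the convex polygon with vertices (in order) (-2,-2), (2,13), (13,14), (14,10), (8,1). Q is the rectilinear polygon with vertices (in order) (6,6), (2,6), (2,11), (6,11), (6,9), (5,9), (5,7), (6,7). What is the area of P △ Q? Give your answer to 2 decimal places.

|P| = 154.5, |Q| = 18, |P∩Q| = 18.
|P △ Q| = |P| + |Q| − 2·|P∩Q| = 154.5 + 18 − 36 = 136.50.

136.50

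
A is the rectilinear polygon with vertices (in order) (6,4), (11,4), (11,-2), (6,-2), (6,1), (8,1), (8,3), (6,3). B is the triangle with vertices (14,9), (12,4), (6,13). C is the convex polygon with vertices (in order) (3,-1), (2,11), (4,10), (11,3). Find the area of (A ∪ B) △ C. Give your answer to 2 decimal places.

89.50

|A ∪ B| = 50.
|(A ∪ B) ∩ C| = 7.
|(A ∪ B) △ C| = 50 + 53.5 − 14 = 89.50.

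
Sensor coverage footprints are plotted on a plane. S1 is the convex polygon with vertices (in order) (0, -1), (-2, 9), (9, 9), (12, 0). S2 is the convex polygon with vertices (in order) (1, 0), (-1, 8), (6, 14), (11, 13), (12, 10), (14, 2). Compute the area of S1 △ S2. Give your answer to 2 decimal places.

|S1| = 110.5, |S2| = 147, |S1∩S2| = 86.063.
|S1 △ S2| = |S1| + |S2| − 2·|S1∩S2| = 110.5 + 147 − 172.126 = 85.37.

85.37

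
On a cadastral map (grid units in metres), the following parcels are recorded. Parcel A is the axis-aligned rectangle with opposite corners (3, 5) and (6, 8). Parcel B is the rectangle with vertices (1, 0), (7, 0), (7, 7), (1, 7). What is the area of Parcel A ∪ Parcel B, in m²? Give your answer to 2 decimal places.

By inclusion–exclusion:
Individual areas: |Parcel A| = 9, |Parcel B| = 42.
|Parcel A∩Parcel B|: x∈[3,6], y∈[5,7] → 3·2 = 6.
|Parcel A ∪ Parcel B| = 51 − 6 = 45.00.

45.00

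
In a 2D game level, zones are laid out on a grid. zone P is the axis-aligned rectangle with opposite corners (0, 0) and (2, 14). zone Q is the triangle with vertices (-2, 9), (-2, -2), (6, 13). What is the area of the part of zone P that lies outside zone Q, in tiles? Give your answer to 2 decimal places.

|zone P| = 28, |zone P∩zone Q| = 13.75.
|zone P ∖ zone Q| = |zone P| − |zone P∩zone Q| = 28 − 13.75 = 14.25.

14.25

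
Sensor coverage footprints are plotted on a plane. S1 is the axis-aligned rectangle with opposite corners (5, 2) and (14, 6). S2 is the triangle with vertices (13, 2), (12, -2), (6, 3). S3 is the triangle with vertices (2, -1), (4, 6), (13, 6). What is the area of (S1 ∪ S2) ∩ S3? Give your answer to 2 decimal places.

The region (S1 ∪ S2) ∩ S3 is the polygon with vertices (5,6), (13,6), (6.714,2), (5,2).
By the shoelace formula its area is 19.43.

19.43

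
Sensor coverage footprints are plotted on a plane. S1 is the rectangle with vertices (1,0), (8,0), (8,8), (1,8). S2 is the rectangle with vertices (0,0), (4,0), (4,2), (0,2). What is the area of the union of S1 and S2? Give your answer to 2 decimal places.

By inclusion–exclusion:
Individual areas: |S1| = 56, |S2| = 8.
|S1∩S2|: x∈[1,4], y∈[0,2] → 3·2 = 6.
|S1 ∪ S2| = 64 − 6 = 58.00.

58.00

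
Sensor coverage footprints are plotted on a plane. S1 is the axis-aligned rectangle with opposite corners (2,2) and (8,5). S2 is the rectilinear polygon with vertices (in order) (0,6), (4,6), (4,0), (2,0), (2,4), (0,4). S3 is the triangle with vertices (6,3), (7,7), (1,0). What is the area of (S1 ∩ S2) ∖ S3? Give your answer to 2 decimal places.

5.04

|S1 ∩ S2| = 6.
|(S1 ∩ S2) ∩ S3| = 0.9643.
|(S1 ∩ S2) ∖ S3| = 6 − 0.9643 = 5.04.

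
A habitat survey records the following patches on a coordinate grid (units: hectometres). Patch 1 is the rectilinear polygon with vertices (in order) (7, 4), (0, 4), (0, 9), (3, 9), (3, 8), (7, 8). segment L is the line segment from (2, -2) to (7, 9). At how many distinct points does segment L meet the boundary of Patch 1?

2

The segment meets the boundary at (6.545,8), (4.727,4).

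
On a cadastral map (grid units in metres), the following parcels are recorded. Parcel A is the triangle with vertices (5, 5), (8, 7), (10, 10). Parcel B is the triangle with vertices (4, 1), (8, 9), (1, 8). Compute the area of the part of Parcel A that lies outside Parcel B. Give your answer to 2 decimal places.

|Parcel A| = 2.5, |Parcel A∩Parcel B| = 0.5.
|Parcel A ∖ Parcel B| = |Parcel A| − |Parcel A∩Parcel B| = 2.5 − 0.5 = 2.00.

2.00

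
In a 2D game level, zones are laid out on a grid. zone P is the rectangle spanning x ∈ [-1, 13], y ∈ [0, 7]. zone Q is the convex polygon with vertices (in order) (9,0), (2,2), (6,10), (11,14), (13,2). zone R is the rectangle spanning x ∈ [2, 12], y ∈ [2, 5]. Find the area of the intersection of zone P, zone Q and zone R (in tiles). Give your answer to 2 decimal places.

27.75

The intersection is the polygon with vertices (3.5,5), (12,5), (12,2), (2,2).
By the shoelace formula its area is 27.75.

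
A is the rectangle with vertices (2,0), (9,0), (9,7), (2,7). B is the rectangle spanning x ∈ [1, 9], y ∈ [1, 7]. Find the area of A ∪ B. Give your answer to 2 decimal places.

55.00

By inclusion–exclusion:
Individual areas: |A| = 49, |B| = 48.
|A∩B|: x∈[2,9], y∈[1,7] → 7·6 = 42.
|A ∪ B| = 97 − 42 = 55.00.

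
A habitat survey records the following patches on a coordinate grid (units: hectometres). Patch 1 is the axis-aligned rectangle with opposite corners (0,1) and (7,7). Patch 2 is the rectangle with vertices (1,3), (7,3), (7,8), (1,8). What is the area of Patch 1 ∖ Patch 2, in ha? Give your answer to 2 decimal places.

|Patch 1∩Patch 2|: x∈[1,7], y∈[3,7] → 6·4 = 24.
|Patch 1| = 42.
|Patch 1 ∖ Patch 2| = |Patch 1| − |Patch 1∩Patch 2| = 42 − 24 = 18.00.

18.00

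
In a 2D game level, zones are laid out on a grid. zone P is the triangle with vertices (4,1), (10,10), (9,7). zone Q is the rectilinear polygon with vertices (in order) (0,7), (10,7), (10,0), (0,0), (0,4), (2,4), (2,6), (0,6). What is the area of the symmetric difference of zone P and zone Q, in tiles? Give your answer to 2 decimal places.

|zone P| = 4.5, |zone Q| = 66, |zone P∩zone Q| = 3.
|zone P △ zone Q| = |zone P| + |zone Q| − 2·|zone P∩zone Q| = 4.5 + 66 − 6 = 64.50.

64.50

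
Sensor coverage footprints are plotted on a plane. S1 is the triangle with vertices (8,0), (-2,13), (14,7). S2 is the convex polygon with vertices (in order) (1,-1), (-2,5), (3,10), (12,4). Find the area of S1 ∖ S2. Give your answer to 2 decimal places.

38.50

|S1| = 74, |S1∩S2| = 35.502.
|S1 ∖ S2| = |S1| − |S1∩S2| = 74 − 35.502 = 38.50.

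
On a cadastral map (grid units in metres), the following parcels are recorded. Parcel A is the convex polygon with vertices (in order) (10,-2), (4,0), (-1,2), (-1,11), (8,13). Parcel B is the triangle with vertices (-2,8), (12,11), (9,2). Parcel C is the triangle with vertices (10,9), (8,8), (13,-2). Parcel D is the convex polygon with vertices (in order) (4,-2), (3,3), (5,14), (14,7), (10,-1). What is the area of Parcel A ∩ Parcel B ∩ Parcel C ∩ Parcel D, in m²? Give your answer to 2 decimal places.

The intersection is the polygon with vertices (8,8), (8.625,8.312), (8.909,6.182).
By the shoelace formula its area is 0.71.

0.71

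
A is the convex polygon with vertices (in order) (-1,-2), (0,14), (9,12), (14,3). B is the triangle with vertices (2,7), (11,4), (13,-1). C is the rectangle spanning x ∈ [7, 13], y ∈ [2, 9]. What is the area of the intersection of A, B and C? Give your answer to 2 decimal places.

10.09

The intersection is the polygon with vertices (7,3.364), (7,5.333), (11,4), (11.706,2.235), (11,2), (8.875,2).
By the shoelace formula its area is 10.09.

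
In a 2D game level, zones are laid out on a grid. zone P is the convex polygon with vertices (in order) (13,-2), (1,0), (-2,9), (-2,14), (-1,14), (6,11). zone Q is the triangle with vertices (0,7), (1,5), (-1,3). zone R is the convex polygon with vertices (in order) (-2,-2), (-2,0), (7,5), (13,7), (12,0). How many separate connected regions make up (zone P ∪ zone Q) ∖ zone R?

2

(zone P ∪ zone Q) ∖ zone R splits into 2 disjoint pieces (area 82.0806, area 6.2696).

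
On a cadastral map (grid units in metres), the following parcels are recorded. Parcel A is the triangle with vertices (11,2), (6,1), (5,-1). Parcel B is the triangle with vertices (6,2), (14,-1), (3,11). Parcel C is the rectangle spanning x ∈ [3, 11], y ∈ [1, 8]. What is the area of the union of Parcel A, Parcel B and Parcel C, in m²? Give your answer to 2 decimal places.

By inclusion–exclusion:
Individual areas: |Parcel A| = 4.5, |Parcel B| = 31.5, |Parcel C| = 56.
|Parcel A∩Parcel B| = 1.0481.
|Parcel A∩Parcel C| = 1.5.
|Parcel B∩Parcel C| = 24.6326.
|Parcel A∩Parcel B∩Parcel C| = 1.0362.
|Parcel A ∪ Parcel B ∪ Parcel C| = 92 − 27.1807 + 1.0362 = 65.86.

65.86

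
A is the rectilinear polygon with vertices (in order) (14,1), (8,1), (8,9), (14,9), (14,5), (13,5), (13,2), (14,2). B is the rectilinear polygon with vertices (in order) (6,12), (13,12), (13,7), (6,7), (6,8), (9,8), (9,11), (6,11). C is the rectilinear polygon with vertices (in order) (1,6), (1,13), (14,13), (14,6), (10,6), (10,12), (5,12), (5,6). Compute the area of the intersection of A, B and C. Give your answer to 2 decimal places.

The intersection is the polygon with vertices (13,9), (13,7), (10,7), (10,9).
By the shoelace formula its area is 6.00.

6.00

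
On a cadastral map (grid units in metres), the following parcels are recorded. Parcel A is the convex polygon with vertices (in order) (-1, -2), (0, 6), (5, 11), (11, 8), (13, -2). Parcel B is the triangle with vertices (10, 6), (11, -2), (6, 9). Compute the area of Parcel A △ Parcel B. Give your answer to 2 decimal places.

121.00

|Parcel A| = 135.5, |Parcel B| = 14.5, |Parcel A∩Parcel B| = 14.5.
|Parcel A △ Parcel B| = |Parcel A| + |Parcel B| − 2·|Parcel A∩Parcel B| = 135.5 + 14.5 − 29 = 121.00.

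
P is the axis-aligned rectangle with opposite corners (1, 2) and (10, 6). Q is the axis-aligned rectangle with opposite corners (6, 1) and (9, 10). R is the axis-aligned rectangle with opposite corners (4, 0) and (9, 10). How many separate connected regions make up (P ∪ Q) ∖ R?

2

(P ∪ Q) ∖ R splits into 2 disjoint pieces (area 4, area 12).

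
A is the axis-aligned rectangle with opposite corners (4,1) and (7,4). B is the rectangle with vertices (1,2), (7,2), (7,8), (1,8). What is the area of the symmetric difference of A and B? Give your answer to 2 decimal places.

|A∩B|: x∈[4,7], y∈[2,4] → 3·2 = 6.
|A △ B| = |A| + |B| − 2·|A∩B| = 9 + 36 − 12 = 33.00.

33.00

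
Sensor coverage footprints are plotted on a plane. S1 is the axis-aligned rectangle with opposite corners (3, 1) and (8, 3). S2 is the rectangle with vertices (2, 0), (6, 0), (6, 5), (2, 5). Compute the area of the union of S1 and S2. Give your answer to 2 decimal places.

24.00

By inclusion–exclusion:
Individual areas: |S1| = 10, |S2| = 20.
|S1∩S2|: x∈[3,6], y∈[1,3] → 3·2 = 6.
|S1 ∪ S2| = 30 − 6 = 24.00.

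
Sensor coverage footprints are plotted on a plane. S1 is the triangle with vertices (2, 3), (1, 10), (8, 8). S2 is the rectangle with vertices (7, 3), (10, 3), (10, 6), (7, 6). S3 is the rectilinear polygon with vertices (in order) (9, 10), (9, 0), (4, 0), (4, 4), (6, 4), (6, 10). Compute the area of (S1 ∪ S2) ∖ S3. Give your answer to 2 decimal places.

|S1 ∪ S2| = 32.5.
|(S1 ∪ S2) ∩ S3| = 8.2381.
|(S1 ∪ S2) ∖ S3| = 32.5 − 8.2381 = 24.26.

24.26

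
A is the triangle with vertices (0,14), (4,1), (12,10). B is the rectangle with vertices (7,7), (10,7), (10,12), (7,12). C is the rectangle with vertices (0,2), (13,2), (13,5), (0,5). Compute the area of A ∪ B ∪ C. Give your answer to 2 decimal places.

102.78

By inclusion–exclusion:
Individual areas: |A| = 70, |B| = 15, |C| = 39.
|A∩B| = 12.25.
|A∩C| = 8.9744.
|B∩C| = 0 (no overlap).
|A∩B∩C| = 0.
|A ∪ B ∪ C| = 124 − 21.2244 + 0 = 102.78.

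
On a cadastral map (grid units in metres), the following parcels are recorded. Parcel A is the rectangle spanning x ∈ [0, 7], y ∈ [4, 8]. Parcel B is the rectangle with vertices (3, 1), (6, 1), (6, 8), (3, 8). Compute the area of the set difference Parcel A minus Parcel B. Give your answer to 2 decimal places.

|Parcel A∩Parcel B|: x∈[3,6], y∈[4,8] → 3·4 = 12.
|Parcel A| = 28.
|Parcel A ∖ Parcel B| = |Parcel A| − |Parcel A∩Parcel B| = 28 − 12 = 16.00.

16.00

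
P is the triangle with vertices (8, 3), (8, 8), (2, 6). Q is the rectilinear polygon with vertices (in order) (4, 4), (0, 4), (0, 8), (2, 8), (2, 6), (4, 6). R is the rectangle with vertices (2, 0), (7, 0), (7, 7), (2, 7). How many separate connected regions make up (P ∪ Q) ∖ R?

2

(P ∪ Q) ∖ R splits into 2 disjoint pieces (area 5.25, area 8).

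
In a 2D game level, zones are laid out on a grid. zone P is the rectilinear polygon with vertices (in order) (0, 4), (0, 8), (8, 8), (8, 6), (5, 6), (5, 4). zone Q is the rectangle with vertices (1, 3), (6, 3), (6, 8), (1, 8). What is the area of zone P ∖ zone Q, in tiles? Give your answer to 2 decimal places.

8.00

|zone P| = 26, |zone P∩zone Q| = 18.
|zone P ∖ zone Q| = |zone P| − |zone P∩zone Q| = 26 − 18 = 8.00.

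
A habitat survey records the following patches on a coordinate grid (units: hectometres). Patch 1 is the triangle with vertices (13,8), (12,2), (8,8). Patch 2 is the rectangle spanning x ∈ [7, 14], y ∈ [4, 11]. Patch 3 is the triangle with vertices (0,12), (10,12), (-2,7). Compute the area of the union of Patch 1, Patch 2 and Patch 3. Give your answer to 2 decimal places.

By inclusion–exclusion:
Individual areas: |Patch 1| = 15, |Patch 2| = 49, |Patch 3| = 25.
|Patch 1∩Patch 2| = 13.3333.
|Patch 1∩Patch 3| = 0.
|Patch 2∩Patch 3| = 0.075.
|Patch 1∩Patch 2∩Patch 3| = 0.
|Patch 1 ∪ Patch 2 ∪ Patch 3| = 89 − 13.4083 + 0 = 75.59.

75.59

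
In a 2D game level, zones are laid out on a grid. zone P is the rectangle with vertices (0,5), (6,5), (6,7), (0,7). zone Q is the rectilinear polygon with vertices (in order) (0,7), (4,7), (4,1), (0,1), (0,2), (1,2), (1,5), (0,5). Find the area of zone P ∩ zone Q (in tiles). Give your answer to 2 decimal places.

The intersection is the polygon with vertices (4,7), (4,5), (1,5), (0,5), (0,7).
By the shoelace formula its area is 8.00.

8.00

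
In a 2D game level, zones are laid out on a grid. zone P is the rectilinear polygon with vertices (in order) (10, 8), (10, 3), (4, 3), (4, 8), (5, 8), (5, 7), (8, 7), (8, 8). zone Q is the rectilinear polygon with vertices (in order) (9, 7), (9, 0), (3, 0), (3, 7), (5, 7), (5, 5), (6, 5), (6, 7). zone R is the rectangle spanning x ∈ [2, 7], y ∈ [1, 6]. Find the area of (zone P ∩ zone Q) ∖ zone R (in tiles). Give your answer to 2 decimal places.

10.00

|zone P ∩ zone Q| = 18.
|(zone P ∩ zone Q) ∩ zone R| = 8.
|(zone P ∩ zone Q) ∖ zone R| = 18 − 8 = 10.00.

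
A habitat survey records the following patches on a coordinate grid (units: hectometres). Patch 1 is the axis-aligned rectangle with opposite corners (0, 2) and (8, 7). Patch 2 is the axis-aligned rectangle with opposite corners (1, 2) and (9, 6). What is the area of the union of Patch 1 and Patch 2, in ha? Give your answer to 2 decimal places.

By inclusion–exclusion:
Individual areas: |Patch 1| = 40, |Patch 2| = 32.
|Patch 1∩Patch 2|: x∈[1,8], y∈[2,6] → 7·4 = 28.
|Patch 1 ∪ Patch 2| = 72 − 28 = 44.00.

44.00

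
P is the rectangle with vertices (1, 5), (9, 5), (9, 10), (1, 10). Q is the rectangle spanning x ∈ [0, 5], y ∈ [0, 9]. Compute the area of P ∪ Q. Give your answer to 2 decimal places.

69.00

By inclusion–exclusion:
Individual areas: |P| = 40, |Q| = 45.
|P∩Q|: x∈[1,5], y∈[5,9] → 4·4 = 16.
|P ∪ Q| = 85 − 16 = 69.00.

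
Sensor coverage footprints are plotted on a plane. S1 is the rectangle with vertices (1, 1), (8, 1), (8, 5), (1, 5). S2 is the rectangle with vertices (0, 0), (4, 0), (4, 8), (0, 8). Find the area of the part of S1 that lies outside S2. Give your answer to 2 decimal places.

|S1∩S2|: x∈[1,4], y∈[1,5] → 3·4 = 12.
|S1| = 28.
|S1 ∖ S2| = |S1| − |S1∩S2| = 28 − 12 = 16.00.

16.00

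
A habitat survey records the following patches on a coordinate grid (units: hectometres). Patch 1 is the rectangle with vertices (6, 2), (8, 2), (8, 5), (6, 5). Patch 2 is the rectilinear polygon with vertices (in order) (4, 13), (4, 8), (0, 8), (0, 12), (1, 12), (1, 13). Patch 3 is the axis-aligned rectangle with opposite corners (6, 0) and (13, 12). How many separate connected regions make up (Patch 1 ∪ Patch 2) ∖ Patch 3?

1

(Patch 1 ∪ Patch 2) ∖ Patch 3 is a single connected region.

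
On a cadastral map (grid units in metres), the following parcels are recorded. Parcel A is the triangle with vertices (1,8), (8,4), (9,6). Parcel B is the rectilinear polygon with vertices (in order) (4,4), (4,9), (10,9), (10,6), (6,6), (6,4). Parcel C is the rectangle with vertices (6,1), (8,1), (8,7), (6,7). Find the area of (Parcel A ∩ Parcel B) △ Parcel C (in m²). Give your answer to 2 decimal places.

13.70

|Parcel A ∩ Parcel B| = 3.6964.
|(Parcel A ∩ Parcel B) ∩ Parcel C| = 1.
|(Parcel A ∩ Parcel B) △ Parcel C| = 3.6964 + 12 − 2 = 13.70.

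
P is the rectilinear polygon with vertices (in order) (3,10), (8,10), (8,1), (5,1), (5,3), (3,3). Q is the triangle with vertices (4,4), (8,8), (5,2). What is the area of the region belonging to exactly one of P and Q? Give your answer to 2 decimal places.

|P| = 41, |Q| = 6, |P∩Q| = 5.75.
|P △ Q| = |P| + |Q| − 2·|P∩Q| = 41 + 6 − 11.5 = 35.50.

35.50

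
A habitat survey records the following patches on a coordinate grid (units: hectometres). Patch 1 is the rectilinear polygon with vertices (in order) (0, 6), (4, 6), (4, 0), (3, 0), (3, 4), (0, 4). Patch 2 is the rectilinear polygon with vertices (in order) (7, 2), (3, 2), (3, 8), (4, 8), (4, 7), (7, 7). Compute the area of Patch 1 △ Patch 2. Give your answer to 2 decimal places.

25.00

|Patch 1| = 12, |Patch 2| = 21, |Patch 1∩Patch 2| = 4.
|Patch 1 △ Patch 2| = |Patch 1| + |Patch 2| − 2·|Patch 1∩Patch 2| = 12 + 21 − 8 = 25.00.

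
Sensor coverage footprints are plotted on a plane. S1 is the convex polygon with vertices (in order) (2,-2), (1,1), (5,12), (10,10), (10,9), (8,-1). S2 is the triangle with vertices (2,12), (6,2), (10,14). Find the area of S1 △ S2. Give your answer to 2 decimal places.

71.58

|S1| = 82.5, |S2| = 44, |S1∩S2| = 27.4601.
|S1 △ S2| = |S1| + |S2| − 2·|S1∩S2| = 82.5 + 44 − 54.9202 = 71.58.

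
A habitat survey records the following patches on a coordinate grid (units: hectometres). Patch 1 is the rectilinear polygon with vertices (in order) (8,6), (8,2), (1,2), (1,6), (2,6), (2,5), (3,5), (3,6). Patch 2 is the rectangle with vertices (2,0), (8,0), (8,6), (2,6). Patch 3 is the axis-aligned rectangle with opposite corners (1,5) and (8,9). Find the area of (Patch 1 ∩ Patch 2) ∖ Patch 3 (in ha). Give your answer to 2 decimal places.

|Patch 1 ∩ Patch 2| = 23.
|(Patch 1 ∩ Patch 2) ∩ Patch 3| = 5.
|(Patch 1 ∩ Patch 2) ∖ Patch 3| = 23 − 5 = 18.00.

18.00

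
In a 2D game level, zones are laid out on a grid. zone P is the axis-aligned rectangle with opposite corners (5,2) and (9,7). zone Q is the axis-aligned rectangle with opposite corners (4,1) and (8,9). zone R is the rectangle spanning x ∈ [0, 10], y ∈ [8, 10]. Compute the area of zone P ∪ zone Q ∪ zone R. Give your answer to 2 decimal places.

53.00

By inclusion–exclusion:
Individual areas: |zone P| = 20, |zone Q| = 32, |zone R| = 20.
|zone P∩zone Q|: x∈[5,8], y∈[2,7] → 3·5 = 15.
|zone P∩zone R| = 0 (no overlap).
|zone Q∩zone R|: x∈[4,8], y∈[8,9] → 4·1 = 4.
|zone P∩zone Q∩zone R| = 0.
|zone P ∪ zone Q ∪ zone R| = 72 − 19 + 0 = 53.00.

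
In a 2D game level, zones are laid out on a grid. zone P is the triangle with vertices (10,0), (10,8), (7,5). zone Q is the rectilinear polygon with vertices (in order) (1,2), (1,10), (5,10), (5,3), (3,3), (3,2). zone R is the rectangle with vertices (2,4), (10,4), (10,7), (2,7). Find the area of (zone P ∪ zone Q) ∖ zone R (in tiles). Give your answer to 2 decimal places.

26.30

|zone P ∪ zone Q| = 42.
|(zone P ∪ zone Q) ∩ zone R| = 15.7.
|(zone P ∪ zone Q) ∖ zone R| = 42 − 15.7 = 26.30.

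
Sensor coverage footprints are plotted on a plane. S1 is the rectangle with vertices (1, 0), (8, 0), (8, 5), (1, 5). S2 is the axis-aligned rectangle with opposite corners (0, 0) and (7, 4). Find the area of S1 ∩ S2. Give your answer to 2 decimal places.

24.00

|S1∩S2|: x∈[1,7], y∈[0,4] → 6·4 = 24.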